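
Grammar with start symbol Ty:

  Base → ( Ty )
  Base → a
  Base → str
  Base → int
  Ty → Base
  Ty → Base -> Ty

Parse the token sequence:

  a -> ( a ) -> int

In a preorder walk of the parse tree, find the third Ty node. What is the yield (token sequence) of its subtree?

a

[Ty [Base a] -> [Ty [Base ( [Ty [Base a]] )] -> [Ty [Base int]]]]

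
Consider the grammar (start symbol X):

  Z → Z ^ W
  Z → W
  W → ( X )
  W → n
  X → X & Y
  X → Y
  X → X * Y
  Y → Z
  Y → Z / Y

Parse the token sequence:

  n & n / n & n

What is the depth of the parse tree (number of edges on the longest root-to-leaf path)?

6

[X [X [X [Y [Z [W n]]]] & [Y [Z [W n]] / [Y [Z [W n]]]]] & [Y [Z [W n]]]]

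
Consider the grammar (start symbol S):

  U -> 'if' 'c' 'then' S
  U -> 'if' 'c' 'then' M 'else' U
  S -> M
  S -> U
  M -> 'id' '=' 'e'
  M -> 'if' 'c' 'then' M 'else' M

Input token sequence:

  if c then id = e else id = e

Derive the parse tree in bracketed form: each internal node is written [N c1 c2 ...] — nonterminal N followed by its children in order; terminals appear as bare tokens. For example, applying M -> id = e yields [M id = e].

[S [M if c then [M id = e] else [M id = e]]]

S
M
if c then M else M
if c then id = e else M
if c then id = e else id = e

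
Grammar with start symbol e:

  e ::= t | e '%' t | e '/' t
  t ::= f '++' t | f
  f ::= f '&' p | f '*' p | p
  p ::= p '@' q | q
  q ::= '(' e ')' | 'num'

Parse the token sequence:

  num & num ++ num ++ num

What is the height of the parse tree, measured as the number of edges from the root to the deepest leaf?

[e [t [f [f [p [q num]]] & [p [q num]]] ++ [t [f [p [q num]]] ++ [t [f [p [q num]]]]]]]

7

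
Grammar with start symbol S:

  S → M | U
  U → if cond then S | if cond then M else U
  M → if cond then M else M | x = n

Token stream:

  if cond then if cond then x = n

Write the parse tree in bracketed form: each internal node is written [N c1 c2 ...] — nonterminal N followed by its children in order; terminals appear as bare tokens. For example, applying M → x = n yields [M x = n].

[S [U if cond then [S [U if cond then [S [M x = n]]]]]]

S
U
if cond then S
if cond then U
if cond then if cond then S
if cond then if cond then M
if cond then if cond then x = n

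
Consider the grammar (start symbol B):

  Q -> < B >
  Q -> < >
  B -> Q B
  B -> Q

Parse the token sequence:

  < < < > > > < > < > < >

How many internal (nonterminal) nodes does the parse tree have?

[B [Q < [B [Q < [B [Q < >]] >]] >] [B [Q < >] [B [Q < >] [B [Q < >]]]]]

12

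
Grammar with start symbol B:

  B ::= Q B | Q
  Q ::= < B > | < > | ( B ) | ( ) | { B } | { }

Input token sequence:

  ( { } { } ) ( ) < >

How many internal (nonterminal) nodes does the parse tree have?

10

[B [Q ( [B [Q { }] [B [Q { }]]] )] [B [Q ( )] [B [Q < >]]]]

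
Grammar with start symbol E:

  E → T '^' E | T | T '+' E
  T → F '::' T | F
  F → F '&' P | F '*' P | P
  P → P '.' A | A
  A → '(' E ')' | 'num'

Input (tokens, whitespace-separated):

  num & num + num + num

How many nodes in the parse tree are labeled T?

[E [T [F [F [P [A num]]] & [P [A num]]]] + [E [T [F [P [A num]]]] + [E [T [F [P [A num]]]]]]]

3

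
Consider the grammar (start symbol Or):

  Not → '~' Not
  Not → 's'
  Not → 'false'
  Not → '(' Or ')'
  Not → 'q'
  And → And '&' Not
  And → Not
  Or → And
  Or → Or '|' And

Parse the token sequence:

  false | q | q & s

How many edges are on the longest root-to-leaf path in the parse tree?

[Or [Or [Or [And [Not false]]] | [And [Not q]]] | [And [And [Not q]] & [Not s]]]

5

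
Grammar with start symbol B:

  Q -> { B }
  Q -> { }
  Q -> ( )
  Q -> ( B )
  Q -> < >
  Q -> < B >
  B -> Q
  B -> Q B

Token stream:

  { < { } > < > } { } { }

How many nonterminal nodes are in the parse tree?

12

[B [Q { [B [Q < [B [Q { }]] >] [B [Q < >]]] }] [B [Q { }] [B [Q { }]]]]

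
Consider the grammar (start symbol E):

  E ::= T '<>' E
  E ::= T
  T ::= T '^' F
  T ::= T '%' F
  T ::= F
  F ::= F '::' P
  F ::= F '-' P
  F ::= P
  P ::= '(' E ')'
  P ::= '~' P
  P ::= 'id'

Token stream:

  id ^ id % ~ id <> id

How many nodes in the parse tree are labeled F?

4

[E [T [T [T [F [P id]]] ^ [F [P id]]] % [F [P ~ [P id]]]] <> [E [T [F [P id]]]]]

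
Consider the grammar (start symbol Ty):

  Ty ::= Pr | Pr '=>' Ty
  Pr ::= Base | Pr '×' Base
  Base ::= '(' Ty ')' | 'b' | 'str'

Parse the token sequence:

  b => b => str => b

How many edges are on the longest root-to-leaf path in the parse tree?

[Ty [Pr [Base b]] => [Ty [Pr [Base b]] => [Ty [Pr [Base str]] => [Ty [Pr [Base b]]]]]]

6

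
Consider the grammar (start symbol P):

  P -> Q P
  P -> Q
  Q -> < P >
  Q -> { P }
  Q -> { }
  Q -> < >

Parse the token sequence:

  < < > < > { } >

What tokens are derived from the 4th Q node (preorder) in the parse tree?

{ }

[P [Q < [P [Q < >] [P [Q < >] [P [Q { }]]]] >]]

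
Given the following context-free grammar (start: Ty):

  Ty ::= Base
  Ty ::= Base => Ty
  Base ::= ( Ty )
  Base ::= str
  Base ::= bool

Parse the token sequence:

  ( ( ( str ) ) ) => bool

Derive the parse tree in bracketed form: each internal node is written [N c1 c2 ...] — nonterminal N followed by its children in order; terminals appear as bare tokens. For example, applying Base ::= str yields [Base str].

[Ty [Base ( [Ty [Base ( [Ty [Base ( [Ty [Base str]] )]] )]] )] => [Ty [Base bool]]]

Ty
Base => Ty
( Ty ) => Ty
( Base ) => Ty
( ( Ty ) ) => Ty
( ( Base ) ) => Ty
( ( ( Ty ) ) ) => Ty
( ( ( Base ) ) ) => Ty
( ( ( str ) ) ) => Ty
( ( ( str ) ) ) => Base
( ( ( str ) ) ) => bool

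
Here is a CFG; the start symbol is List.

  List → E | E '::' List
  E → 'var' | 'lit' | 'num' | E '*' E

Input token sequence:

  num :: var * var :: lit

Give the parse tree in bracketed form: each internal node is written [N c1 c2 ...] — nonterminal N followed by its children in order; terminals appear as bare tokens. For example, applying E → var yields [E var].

[List [E num] :: [List [E [E var] * [E var]] :: [List [E lit]]]]

List
E :: List
num :: List
num :: E :: List
num :: E * E :: List
num :: var * E :: List
num :: var * var :: List
num :: var * var :: E
num :: var * var :: lit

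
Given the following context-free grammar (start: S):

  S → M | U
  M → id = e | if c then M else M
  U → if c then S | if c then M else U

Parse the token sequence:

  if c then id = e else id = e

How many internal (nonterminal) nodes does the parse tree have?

[S [M if c then [M id = e] else [M id = e]]]

4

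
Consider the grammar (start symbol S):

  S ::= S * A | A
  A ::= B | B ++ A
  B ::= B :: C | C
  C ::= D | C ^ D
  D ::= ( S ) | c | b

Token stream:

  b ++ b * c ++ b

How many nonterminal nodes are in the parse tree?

18

[S [S [A [B [C [D b]]] ++ [A [B [C [D b]]]]]] * [A [B [C [D c]]] ++ [A [B [C [D b]]]]]]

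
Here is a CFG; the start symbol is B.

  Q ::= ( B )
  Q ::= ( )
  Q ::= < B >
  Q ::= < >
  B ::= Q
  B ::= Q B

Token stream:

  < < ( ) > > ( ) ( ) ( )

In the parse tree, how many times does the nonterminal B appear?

6

[B [Q < [B [Q < [B [Q ( )]] >]] >] [B [Q ( )] [B [Q ( )] [B [Q ( )]]]]]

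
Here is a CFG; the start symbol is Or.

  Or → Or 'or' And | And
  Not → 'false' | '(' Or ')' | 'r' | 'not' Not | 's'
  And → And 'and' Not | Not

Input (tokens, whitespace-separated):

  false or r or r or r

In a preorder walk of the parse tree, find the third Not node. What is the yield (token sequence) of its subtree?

[Or [Or [Or [Or [And [Not false]]] or [And [Not r]]] or [And [Not r]]] or [And [Not r]]]

r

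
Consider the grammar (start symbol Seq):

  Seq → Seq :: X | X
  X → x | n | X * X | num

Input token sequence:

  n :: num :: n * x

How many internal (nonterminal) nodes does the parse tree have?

8

[Seq [Seq [Seq [X n]] :: [X num]] :: [X [X n] * [X x]]]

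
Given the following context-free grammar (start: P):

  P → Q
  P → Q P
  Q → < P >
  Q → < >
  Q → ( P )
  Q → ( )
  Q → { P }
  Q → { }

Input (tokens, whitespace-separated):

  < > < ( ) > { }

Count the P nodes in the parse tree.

4

[P [Q < >] [P [Q < [P [Q ( )]] >] [P [Q { }]]]]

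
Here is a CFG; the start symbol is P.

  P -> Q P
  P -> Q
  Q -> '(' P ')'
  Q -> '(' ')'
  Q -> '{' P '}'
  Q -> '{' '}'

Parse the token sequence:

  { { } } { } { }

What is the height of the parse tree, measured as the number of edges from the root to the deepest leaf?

[P [Q { [P [Q { }]] }] [P [Q { }] [P [Q { }]]]]

4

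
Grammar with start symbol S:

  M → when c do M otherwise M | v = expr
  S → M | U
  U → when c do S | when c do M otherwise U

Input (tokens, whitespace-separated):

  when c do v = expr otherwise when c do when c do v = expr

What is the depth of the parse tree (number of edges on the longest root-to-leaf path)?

7

[S [U when c do [M v = expr] otherwise [U when c do [S [U when c do [S [M v = expr]]]]]]]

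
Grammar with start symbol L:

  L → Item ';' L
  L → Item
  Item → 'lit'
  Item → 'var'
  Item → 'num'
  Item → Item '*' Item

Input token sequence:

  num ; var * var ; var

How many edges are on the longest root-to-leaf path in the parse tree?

[L [Item num] ; [L [Item [Item var] * [Item var]] ; [L [Item var]]]]

4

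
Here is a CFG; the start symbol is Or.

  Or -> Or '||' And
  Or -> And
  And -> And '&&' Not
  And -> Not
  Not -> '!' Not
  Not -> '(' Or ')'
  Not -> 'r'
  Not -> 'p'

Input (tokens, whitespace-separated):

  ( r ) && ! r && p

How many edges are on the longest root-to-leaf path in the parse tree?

8

[Or [And [And [And [Not ( [Or [And [Not r]]] )]] && [Not ! [Not r]]] && [Not p]]]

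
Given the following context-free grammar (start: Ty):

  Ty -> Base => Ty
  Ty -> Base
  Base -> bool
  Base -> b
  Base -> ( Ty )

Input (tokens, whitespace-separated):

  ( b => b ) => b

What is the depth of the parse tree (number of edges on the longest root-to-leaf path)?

5

[Ty [Base ( [Ty [Base b] => [Ty [Base b]]] )] => [Ty [Base b]]]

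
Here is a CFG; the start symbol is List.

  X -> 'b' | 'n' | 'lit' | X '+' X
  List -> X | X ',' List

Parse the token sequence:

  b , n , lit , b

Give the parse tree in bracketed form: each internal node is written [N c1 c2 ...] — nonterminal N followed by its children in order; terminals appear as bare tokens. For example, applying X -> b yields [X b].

[List [X b] , [List [X n] , [List [X lit] , [List [X b]]]]]

List
X , List
b , List
b , X , List
b , n , List
b , n , X , List
b , n , lit , List
b , n , lit , X
b , n , lit , b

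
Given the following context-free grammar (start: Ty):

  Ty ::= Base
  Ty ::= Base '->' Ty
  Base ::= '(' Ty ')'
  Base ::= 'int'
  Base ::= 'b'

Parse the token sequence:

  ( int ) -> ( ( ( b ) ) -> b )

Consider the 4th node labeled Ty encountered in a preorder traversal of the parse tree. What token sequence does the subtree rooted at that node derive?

[Ty [Base ( [Ty [Base int]] )] -> [Ty [Base ( [Ty [Base ( [Ty [Base ( [Ty [Base b]] )]] )] -> [Ty [Base b]]] )]]]

( ( b ) ) -> b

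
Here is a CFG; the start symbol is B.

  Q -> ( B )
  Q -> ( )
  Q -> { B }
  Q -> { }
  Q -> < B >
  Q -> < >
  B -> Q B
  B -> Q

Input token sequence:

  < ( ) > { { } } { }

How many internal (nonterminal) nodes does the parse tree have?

10

[B [Q < [B [Q ( )]] >] [B [Q { [B [Q { }]] }] [B [Q { }]]]]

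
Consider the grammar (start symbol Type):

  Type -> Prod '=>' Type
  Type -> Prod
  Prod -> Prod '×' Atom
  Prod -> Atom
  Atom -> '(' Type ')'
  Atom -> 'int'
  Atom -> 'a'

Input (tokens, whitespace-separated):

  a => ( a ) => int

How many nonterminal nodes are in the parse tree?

12

[Type [Prod [Atom a]] => [Type [Prod [Atom ( [Type [Prod [Atom a]]] )]] => [Type [Prod [Atom int]]]]]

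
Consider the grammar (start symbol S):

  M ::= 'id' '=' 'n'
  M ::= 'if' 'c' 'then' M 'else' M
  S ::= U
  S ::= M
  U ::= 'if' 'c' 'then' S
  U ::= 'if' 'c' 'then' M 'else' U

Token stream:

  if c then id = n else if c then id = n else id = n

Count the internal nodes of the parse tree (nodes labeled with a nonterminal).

[S [M if c then [M id = n] else [M if c then [M id = n] else [M id = n]]]]

6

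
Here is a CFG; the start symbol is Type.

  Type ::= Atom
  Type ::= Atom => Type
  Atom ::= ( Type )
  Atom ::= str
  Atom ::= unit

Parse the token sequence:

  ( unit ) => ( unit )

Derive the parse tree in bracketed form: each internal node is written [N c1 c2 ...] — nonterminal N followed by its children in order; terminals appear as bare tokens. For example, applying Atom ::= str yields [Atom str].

Type
Atom => Type
( Type ) => Type
( Atom ) => Type
( unit ) => Type
( unit ) => Atom
( unit ) => ( Type )
( unit ) => ( Atom )
( unit ) => ( unit )

[Type [Atom ( [Type [Atom unit]] )] => [Type [Atom ( [Type [Atom unit]] )]]]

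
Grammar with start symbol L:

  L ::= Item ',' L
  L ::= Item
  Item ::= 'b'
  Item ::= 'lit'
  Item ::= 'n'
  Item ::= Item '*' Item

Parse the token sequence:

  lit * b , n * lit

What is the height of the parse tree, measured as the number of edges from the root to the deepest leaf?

[L [Item [Item lit] * [Item b]] , [L [Item [Item n] * [Item lit]]]]

4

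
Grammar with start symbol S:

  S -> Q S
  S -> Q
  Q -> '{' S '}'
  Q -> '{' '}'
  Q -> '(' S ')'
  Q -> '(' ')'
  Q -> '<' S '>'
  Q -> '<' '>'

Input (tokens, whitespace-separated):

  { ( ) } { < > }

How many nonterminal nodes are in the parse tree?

8

[S [Q { [S [Q ( )]] }] [S [Q { [S [Q < >]] }]]]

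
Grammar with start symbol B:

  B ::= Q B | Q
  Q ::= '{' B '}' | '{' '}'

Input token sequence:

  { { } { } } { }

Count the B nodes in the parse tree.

[B [Q { [B [Q { }] [B [Q { }]]] }] [B [Q { }]]]

4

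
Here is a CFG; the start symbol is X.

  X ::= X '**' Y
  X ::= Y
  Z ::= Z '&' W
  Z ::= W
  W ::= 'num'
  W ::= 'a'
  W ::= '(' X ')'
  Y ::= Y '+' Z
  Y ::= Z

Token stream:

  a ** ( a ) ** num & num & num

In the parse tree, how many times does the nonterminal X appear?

[X [X [X [Y [Z [W a]]]] ** [Y [Z [W ( [X [Y [Z [W a]]]] )]]]] ** [Y [Z [Z [Z [W num]] & [W num]] & [W num]]]]

4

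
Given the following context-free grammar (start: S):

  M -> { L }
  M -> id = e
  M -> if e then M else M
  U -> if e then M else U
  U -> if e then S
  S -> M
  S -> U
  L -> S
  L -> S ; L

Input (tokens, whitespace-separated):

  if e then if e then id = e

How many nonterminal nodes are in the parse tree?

6

[S [U if e then [S [U if e then [S [M id = e]]]]]]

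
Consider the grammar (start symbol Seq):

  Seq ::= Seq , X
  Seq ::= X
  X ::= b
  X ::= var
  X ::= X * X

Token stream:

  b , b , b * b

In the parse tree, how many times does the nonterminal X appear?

5

[Seq [Seq [Seq [X b]] , [X b]] , [X [X b] * [X b]]]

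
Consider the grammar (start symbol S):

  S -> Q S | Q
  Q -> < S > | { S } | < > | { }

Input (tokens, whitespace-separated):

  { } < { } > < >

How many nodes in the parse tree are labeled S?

4

[S [Q { }] [S [Q < [S [Q { }]] >] [S [Q < >]]]]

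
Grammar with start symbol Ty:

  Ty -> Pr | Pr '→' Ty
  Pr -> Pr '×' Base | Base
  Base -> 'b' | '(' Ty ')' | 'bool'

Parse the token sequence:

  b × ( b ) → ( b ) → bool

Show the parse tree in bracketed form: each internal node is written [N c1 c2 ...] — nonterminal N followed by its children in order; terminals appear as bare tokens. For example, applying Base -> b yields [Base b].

Ty
Pr → Ty
Pr × Base → Ty
Base × Base → Ty
b × Base → Ty
b × ( Ty ) → Ty
b × ( Pr ) → Ty
b × ( Base ) → Ty
b × ( b ) → Ty
b × ( b ) → Pr → Ty
b × ( b ) → Base → Ty
b × ( b ) → ( Ty ) → Ty
b × ( b ) → ( Pr ) → Ty
b × ( b ) → ( Base ) → Ty
b × ( b ) → ( b ) → Ty
b × ( b ) → ( b ) → Pr
b × ( b ) → ( b ) → Base
b × ( b ) → ( b ) → bool

[Ty [Pr [Pr [Base b]] × [Base ( [Ty [Pr [Base b]]] )]] → [Ty [Pr [Base ( [Ty [Pr [Base b]]] )]] → [Ty [Pr [Base bool]]]]]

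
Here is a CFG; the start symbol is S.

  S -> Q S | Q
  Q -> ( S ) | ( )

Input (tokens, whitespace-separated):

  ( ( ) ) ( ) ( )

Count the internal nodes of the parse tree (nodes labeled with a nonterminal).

8

[S [Q ( [S [Q ( )]] )] [S [Q ( )] [S [Q ( )]]]]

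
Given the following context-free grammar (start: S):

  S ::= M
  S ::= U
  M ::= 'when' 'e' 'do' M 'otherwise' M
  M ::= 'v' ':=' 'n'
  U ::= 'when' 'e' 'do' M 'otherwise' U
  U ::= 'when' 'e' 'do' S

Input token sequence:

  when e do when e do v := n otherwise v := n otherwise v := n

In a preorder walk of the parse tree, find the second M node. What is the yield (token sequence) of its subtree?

when e do v := n otherwise v := n

[S [M when e do [M when e do [M v := n] otherwise [M v := n]] otherwise [M v := n]]]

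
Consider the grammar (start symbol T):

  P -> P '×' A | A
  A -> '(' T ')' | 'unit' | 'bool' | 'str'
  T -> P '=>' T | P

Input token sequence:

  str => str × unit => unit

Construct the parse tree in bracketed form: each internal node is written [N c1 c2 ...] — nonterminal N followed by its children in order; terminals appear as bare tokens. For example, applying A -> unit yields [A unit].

[T [P [A str]] => [T [P [P [A str]] × [A unit]] => [T [P [A unit]]]]]

T
P => T
A => T
str => T
str => P => T
str => P × A => T
str => A × A => T
str => str × A => T
str => str × unit => T
str => str × unit => P
str => str × unit => A
str => str × unit => unit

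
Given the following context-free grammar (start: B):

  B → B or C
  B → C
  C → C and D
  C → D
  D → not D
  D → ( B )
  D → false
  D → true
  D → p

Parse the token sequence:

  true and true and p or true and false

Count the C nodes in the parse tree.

5

[B [B [C [C [C [D true]] and [D true]] and [D p]]] or [C [C [D true]] and [D false]]]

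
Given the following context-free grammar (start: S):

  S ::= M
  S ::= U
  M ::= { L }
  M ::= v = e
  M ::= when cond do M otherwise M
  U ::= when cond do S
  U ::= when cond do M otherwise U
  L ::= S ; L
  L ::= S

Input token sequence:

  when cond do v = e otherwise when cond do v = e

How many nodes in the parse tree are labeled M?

[S [U when cond do [M v = e] otherwise [U when cond do [S [M v = e]]]]]

2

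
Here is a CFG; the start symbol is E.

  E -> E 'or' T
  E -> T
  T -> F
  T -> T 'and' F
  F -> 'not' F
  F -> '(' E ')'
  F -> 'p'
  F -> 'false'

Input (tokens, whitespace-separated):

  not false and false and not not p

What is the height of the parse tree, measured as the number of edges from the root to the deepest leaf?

6

[E [T [T [T [F not [F false]]] and [F false]] and [F not [F not [F p]]]]]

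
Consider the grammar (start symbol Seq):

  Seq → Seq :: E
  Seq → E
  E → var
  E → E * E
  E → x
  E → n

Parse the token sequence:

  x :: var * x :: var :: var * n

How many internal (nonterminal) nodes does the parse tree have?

12

[Seq [Seq [Seq [Seq [E x]] :: [E [E var] * [E x]]] :: [E var]] :: [E [E var] * [E n]]]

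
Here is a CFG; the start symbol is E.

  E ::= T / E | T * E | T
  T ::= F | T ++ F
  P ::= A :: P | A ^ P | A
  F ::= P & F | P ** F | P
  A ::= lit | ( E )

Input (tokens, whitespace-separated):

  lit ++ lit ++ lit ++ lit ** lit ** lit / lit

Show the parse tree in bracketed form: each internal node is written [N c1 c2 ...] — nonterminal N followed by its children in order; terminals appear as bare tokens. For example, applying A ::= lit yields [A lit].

[E [T [T [T [T [F [P [A lit]]]] ++ [F [P [A lit]]]] ++ [F [P [A lit]]]] ++ [F [P [A lit]] ** [F [P [A lit]] ** [F [P [A lit]]]]]] / [E [T [F [P [A lit]]]]]]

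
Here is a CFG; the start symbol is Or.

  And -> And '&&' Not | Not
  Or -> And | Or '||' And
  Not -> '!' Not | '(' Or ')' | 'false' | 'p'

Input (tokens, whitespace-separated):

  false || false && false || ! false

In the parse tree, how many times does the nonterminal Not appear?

5

[Or [Or [Or [And [Not false]]] || [And [And [Not false]] && [Not false]]] || [And [Not ! [Not false]]]]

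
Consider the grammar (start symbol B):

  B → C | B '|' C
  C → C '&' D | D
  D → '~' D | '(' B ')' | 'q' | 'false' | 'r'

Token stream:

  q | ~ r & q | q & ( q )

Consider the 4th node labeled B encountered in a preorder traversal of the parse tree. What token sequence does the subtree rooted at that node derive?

[B [B [B [C [D q]]] | [C [C [D ~ [D r]]] & [D q]]] | [C [C [D q]] & [D ( [B [C [D q]]] )]]]

q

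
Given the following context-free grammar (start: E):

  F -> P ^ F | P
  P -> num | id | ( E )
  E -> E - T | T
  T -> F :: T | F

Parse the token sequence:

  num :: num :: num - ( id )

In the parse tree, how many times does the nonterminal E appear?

[E [E [T [F [P num]] :: [T [F [P num]] :: [T [F [P num]]]]]] - [T [F [P ( [E [T [F [P id]]]] )]]]]

3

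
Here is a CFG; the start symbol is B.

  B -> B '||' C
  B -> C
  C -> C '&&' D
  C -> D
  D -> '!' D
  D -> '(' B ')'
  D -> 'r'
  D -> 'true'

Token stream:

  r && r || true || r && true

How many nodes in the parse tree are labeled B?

[B [B [B [C [C [D r]] && [D r]]] || [C [D true]]] || [C [C [D r]] && [D true]]]

3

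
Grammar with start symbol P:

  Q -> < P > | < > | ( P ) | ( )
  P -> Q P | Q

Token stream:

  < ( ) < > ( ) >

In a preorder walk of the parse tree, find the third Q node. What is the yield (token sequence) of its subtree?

< >

[P [Q < [P [Q ( )] [P [Q < >] [P [Q ( )]]]] >]]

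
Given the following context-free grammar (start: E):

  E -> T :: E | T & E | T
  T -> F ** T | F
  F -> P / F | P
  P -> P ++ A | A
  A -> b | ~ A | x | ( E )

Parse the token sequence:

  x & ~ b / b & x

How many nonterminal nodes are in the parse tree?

19

[E [T [F [P [A x]]]] & [E [T [F [P [A ~ [A b]]] / [F [P [A b]]]]] & [E [T [F [P [A x]]]]]]]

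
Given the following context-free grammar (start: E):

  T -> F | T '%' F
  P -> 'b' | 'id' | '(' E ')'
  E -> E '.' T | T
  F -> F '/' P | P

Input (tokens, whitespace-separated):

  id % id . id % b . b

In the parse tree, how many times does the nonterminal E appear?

3

[E [E [E [T [T [F [P id]]] % [F [P id]]]] . [T [T [F [P id]]] % [F [P b]]]] . [T [F [P b]]]]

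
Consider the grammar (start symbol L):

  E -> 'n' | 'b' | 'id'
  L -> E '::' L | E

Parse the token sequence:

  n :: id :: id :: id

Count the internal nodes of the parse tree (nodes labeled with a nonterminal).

8

[L [E n] :: [L [E id] :: [L [E id] :: [L [E id]]]]]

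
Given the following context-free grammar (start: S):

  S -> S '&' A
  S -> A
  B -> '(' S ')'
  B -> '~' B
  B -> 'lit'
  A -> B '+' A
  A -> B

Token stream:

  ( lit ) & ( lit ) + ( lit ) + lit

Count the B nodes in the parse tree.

[S [S [A [B ( [S [A [B lit]]] )]]] & [A [B ( [S [A [B lit]]] )] + [A [B ( [S [A [B lit]]] )] + [A [B lit]]]]]

7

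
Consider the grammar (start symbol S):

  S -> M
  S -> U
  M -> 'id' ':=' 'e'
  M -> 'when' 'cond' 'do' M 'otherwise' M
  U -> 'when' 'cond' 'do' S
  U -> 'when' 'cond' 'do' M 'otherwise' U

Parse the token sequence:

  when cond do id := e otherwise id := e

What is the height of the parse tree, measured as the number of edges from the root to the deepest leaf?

3

[S [M when cond do [M id := e] otherwise [M id := e]]]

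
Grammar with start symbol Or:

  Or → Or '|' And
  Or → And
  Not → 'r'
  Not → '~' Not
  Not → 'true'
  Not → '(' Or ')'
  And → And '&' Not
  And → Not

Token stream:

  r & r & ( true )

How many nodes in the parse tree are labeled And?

[Or [And [And [And [Not r]] & [Not r]] & [Not ( [Or [And [Not true]]] )]]]

4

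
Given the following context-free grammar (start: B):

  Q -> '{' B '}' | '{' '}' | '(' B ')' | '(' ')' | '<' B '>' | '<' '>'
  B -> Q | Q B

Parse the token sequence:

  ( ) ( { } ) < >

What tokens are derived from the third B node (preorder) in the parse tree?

{ }

[B [Q ( )] [B [Q ( [B [Q { }]] )] [B [Q < >]]]]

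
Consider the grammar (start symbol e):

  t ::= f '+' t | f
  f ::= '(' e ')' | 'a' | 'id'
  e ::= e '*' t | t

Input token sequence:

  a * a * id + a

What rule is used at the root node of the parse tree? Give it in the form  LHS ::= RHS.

e ::= e '*' t

[e [e [e [t [f a]]] * [t [f a]]] * [t [f id] + [t [f a]]]]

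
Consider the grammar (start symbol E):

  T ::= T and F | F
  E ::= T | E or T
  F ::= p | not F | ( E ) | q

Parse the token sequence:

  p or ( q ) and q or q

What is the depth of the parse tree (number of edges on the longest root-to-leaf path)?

[E [E [E [T [F p]]] or [T [T [F ( [E [T [F q]]] )]] and [F q]]] or [T [F q]]]

8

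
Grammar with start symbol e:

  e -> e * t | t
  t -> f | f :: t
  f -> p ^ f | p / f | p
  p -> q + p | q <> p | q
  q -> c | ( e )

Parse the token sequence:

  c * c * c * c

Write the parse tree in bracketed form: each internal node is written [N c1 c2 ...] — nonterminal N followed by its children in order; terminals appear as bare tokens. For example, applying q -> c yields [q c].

[e [e [e [e [t [f [p [q c]]]]] * [t [f [p [q c]]]]] * [t [f [p [q c]]]]] * [t [f [p [q c]]]]]

e
e * t
e * t * t
e * t * t * t
t * t * t * t
f * t * t * t
p * t * t * t
q * t * t * t
c * t * t * t
c * f * t * t
c * p * t * t
c * q * t * t
c * c * t * t
c * c * f * t
c * c * p * t
c * c * q * t
c * c * c * t
c * c * c * f
c * c * c * p
c * c * c * q
c * c * c * c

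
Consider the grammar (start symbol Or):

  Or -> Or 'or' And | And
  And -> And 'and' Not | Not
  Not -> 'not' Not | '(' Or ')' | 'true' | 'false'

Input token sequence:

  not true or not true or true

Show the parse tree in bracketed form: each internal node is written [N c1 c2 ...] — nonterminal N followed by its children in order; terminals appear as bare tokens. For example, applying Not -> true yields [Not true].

Or
Or or And
Or or And or And
And or And or And
Not or And or And
not Not or And or And
not true or And or And
not true or Not or And
not true or not Not or And
not true or not true or And
not true or not true or Not
not true or not true or true

[Or [Or [Or [And [Not not [Not true]]]] or [And [Not not [Not true]]]] or [And [Not true]]]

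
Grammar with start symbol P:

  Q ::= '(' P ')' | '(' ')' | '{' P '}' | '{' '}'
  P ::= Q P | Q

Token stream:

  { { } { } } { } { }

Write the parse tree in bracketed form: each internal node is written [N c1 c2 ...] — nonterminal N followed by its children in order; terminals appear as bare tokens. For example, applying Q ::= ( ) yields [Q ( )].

P
Q P
{ P } P
{ Q P } P
{ { } P } P
{ { } Q } P
{ { } { } } P
{ { } { } } Q P
{ { } { } } { } P
{ { } { } } { } Q
{ { } { } } { } { }

[P [Q { [P [Q { }] [P [Q { }]]] }] [P [Q { }] [P [Q { }]]]]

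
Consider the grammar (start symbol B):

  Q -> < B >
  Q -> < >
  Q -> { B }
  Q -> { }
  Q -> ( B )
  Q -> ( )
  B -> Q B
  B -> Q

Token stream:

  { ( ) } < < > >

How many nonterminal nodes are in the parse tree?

8

[B [Q { [B [Q ( )]] }] [B [Q < [B [Q < >]] >]]]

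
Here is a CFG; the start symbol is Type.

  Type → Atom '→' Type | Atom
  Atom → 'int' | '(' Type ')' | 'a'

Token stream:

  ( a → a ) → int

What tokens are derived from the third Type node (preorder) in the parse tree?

[Type [Atom ( [Type [Atom a] → [Type [Atom a]]] )] → [Type [Atom int]]]

a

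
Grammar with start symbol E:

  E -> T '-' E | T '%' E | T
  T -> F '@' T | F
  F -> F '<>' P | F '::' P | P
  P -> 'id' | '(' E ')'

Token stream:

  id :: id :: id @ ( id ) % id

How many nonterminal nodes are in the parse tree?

19

[E [T [F [F [F [P id]] :: [P id]] :: [P id]] @ [T [F [P ( [E [T [F [P id]]]] )]]]] % [E [T [F [P id]]]]]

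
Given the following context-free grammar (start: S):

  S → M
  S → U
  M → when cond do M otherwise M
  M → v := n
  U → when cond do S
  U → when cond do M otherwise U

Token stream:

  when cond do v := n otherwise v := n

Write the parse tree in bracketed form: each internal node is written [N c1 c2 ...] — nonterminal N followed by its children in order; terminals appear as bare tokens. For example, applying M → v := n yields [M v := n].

S
M
when cond do M otherwise M
when cond do v := n otherwise M
when cond do v := n otherwise v := n

[S [M when cond do [M v := n] otherwise [M v := n]]]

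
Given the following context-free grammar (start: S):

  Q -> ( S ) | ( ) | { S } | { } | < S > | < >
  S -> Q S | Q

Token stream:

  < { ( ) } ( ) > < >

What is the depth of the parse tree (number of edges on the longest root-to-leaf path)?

6

[S [Q < [S [Q { [S [Q ( )]] }] [S [Q ( )]]] >] [S [Q < >]]]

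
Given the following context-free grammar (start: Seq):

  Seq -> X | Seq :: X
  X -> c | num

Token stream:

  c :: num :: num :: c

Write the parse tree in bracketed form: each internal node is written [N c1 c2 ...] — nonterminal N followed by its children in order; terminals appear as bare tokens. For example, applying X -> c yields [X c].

Seq
Seq :: X
Seq :: X :: X
Seq :: X :: X :: X
X :: X :: X :: X
c :: X :: X :: X
c :: num :: X :: X
c :: num :: num :: X
c :: num :: num :: c

[Seq [Seq [Seq [Seq [X c]] :: [X num]] :: [X num]] :: [X c]]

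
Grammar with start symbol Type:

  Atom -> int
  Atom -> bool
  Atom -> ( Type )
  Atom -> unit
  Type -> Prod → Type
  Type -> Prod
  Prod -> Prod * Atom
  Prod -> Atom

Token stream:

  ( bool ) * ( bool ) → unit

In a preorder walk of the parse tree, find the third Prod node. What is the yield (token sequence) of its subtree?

[Type [Prod [Prod [Atom ( [Type [Prod [Atom bool]]] )]] * [Atom ( [Type [Prod [Atom bool]]] )]] → [Type [Prod [Atom unit]]]]

bool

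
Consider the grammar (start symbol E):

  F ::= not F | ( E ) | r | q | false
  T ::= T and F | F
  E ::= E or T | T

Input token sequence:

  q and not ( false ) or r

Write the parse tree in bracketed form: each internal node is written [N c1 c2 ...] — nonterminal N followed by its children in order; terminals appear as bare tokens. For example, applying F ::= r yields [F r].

E
E or T
T or T
T and F or T
F and F or T
q and F or T
q and not F or T
q and not ( E ) or T
q and not ( T ) or T
q and not ( F ) or T
q and not ( false ) or T
q and not ( false ) or F
q and not ( false ) or r

[E [E [T [T [F q]] and [F not [F ( [E [T [F false]]] )]]]] or [T [F r]]]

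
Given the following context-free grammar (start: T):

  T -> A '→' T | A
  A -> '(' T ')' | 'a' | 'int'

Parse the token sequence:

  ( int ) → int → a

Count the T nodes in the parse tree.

4

[T [A ( [T [A int]] )] → [T [A int] → [T [A a]]]]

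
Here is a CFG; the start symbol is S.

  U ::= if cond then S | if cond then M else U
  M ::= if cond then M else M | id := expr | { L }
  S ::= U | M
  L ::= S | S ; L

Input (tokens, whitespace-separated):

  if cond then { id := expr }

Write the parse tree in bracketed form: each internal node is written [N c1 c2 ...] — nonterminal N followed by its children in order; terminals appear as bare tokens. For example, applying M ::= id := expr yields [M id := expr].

[S [U if cond then [S [M { [L [S [M id := expr]]] }]]]]

S
U
if cond then S
if cond then M
if cond then { L }
if cond then { S }
if cond then { M }
if cond then { id := expr }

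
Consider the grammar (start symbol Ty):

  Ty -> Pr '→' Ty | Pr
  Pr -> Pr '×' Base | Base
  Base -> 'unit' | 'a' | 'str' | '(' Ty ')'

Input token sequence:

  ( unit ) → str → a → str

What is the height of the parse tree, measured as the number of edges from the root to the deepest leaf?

6

[Ty [Pr [Base ( [Ty [Pr [Base unit]]] )]] → [Ty [Pr [Base str]] → [Ty [Pr [Base a]] → [Ty [Pr [Base str]]]]]]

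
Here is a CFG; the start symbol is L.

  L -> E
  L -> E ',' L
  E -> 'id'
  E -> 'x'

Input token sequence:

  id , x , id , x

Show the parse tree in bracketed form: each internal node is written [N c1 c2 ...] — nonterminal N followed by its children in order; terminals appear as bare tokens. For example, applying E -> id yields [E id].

[L [E id] , [L [E x] , [L [E id] , [L [E x]]]]]

L
E , L
id , L
id , E , L
id , x , L
id , x , E , L
id , x , id , L
id , x , id , E
id , x , id , x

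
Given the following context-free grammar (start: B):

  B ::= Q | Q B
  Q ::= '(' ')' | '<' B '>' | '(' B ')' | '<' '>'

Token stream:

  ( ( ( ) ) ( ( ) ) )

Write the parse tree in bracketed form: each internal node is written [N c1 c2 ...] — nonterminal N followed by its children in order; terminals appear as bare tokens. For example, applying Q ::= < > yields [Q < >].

B
Q
( B )
( Q B )
( ( B ) B )
( ( Q ) B )
( ( ( ) ) B )
( ( ( ) ) Q )
( ( ( ) ) ( B ) )
( ( ( ) ) ( Q ) )
( ( ( ) ) ( ( ) ) )

[B [Q ( [B [Q ( [B [Q ( )]] )] [B [Q ( [B [Q ( )]] )]]] )]]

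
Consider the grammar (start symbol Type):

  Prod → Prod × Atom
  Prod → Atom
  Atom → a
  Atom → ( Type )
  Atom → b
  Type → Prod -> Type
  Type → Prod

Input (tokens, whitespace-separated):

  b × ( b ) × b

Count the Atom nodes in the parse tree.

[Type [Prod [Prod [Prod [Atom b]] × [Atom ( [Type [Prod [Atom b]]] )]] × [Atom b]]]

4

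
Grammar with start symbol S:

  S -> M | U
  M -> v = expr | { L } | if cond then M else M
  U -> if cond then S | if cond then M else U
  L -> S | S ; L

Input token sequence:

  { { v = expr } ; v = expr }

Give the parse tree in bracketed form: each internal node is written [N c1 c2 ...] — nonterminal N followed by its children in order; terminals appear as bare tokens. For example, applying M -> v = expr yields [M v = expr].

[S [M { [L [S [M { [L [S [M v = expr]]] }]] ; [L [S [M v = expr]]]] }]]

S
M
{ L }
{ S ; L }
{ M ; L }
{ { L } ; L }
{ { S } ; L }
{ { M } ; L }
{ { v = expr } ; L }
{ { v = expr } ; S }
{ { v = expr } ; M }
{ { v = expr } ; v = expr }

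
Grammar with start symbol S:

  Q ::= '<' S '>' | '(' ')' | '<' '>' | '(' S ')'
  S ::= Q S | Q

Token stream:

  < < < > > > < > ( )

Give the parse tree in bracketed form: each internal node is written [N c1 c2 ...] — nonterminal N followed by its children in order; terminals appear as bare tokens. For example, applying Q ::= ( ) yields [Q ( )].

S
Q S
< S > S
< Q > S
< < S > > S
< < Q > > S
< < < > > > S
< < < > > > Q S
< < < > > > < > S
< < < > > > < > Q
< < < > > > < > ( )

[S [Q < [S [Q < [S [Q < >]] >]] >] [S [Q < >] [S [Q ( )]]]]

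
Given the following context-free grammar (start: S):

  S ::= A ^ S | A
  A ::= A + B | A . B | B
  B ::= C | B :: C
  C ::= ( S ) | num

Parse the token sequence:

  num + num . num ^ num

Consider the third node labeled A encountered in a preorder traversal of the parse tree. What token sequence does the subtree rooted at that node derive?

num

[S [A [A [A [B [C num]]] + [B [C num]]] . [B [C num]]] ^ [S [A [B [C num]]]]]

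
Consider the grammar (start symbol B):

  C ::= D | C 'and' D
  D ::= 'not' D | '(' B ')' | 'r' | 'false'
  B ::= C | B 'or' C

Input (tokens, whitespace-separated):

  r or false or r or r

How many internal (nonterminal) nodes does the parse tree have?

12

[B [B [B [B [C [D r]]] or [C [D false]]] or [C [D r]]] or [C [D r]]]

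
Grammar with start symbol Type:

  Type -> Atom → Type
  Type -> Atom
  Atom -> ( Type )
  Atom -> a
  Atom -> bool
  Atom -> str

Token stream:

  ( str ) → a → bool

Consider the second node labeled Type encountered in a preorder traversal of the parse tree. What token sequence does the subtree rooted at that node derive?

[Type [Atom ( [Type [Atom str]] )] → [Type [Atom a] → [Type [Atom bool]]]]

str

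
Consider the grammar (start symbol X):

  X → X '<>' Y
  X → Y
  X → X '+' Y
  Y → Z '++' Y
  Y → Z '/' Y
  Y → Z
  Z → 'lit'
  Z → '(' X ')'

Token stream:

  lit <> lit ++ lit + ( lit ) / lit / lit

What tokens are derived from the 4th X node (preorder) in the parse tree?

[X [X [X [Y [Z lit]]] <> [Y [Z lit] ++ [Y [Z lit]]]] + [Y [Z ( [X [Y [Z lit]]] )] / [Y [Z lit] / [Y [Z lit]]]]]

lit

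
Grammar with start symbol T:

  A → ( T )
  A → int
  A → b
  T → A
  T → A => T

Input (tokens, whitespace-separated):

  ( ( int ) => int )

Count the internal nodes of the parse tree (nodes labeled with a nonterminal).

8

[T [A ( [T [A ( [T [A int]] )] => [T [A int]]] )]]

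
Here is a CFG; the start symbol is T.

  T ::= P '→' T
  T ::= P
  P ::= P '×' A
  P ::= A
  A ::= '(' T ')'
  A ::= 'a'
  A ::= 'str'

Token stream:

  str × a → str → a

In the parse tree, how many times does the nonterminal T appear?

3

[T [P [P [A str]] × [A a]] → [T [P [A str]] → [T [P [A a]]]]]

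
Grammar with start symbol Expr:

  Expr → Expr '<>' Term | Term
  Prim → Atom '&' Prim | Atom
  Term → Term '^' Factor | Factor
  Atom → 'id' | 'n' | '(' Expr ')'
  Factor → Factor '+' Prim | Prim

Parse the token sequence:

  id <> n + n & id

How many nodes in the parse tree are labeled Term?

[Expr [Expr [Term [Factor [Prim [Atom id]]]]] <> [Term [Factor [Factor [Prim [Atom n]]] + [Prim [Atom n] & [Prim [Atom id]]]]]]

2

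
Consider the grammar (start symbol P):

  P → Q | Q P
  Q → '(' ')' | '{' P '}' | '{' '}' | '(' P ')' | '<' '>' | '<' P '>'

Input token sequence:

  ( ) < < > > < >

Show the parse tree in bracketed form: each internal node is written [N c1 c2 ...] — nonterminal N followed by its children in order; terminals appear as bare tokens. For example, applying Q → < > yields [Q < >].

P
Q P
( ) P
( ) Q P
( ) < P > P
( ) < Q > P
( ) < < > > P
( ) < < > > Q
( ) < < > > < >

[P [Q ( )] [P [Q < [P [Q < >]] >] [P [Q < >]]]]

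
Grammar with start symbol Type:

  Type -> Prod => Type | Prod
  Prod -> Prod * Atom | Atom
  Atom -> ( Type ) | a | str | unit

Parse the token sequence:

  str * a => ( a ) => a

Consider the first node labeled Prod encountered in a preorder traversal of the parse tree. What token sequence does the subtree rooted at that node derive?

str * a

[Type [Prod [Prod [Atom str]] * [Atom a]] => [Type [Prod [Atom ( [Type [Prod [Atom a]]] )]] => [Type [Prod [Atom a]]]]]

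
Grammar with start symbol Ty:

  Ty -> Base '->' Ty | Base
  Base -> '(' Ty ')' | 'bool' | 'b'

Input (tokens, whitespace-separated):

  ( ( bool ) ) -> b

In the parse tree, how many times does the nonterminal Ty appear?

4

[Ty [Base ( [Ty [Base ( [Ty [Base bool]] )]] )] -> [Ty [Base b]]]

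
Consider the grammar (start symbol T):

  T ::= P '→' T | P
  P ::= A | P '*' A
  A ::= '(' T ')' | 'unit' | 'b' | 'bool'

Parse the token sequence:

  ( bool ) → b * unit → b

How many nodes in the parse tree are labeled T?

[T [P [A ( [T [P [A bool]]] )]] → [T [P [P [A b]] * [A unit]] → [T [P [A b]]]]]

4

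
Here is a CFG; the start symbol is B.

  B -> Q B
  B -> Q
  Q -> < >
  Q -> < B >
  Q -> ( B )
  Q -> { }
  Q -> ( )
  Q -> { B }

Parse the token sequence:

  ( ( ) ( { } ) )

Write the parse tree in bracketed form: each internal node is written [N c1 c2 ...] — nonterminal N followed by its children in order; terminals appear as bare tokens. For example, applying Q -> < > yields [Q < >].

B
Q
( B )
( Q B )
( ( ) B )
( ( ) Q )
( ( ) ( B ) )
( ( ) ( Q ) )
( ( ) ( { } ) )

[B [Q ( [B [Q ( )] [B [Q ( [B [Q { }]] )]]] )]]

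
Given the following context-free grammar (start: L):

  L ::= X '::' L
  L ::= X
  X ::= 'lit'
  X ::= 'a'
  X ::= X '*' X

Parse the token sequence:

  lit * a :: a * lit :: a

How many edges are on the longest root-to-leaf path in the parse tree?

[L [X [X lit] * [X a]] :: [L [X [X a] * [X lit]] :: [L [X a]]]]

4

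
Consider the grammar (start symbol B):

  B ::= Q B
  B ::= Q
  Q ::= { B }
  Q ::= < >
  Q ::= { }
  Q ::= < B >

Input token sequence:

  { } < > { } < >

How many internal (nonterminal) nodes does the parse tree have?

[B [Q { }] [B [Q < >] [B [Q { }] [B [Q < >]]]]]

8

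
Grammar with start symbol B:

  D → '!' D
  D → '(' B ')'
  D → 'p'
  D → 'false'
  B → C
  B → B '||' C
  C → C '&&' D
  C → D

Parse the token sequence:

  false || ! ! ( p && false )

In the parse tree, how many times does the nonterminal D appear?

6

[B [B [C [D false]]] || [C [D ! [D ! [D ( [B [C [C [D p]] && [D false]]] )]]]]]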